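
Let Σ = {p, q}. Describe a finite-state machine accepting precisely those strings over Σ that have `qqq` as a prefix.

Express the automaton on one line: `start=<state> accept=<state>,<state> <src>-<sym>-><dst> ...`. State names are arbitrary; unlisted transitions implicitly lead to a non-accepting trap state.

start=A accept=D A-p->E A-q->B B-p->E B-q->C C-p->E C-q->D D-p->D D-q->D E-p->E E-q->E

Walk along `qqq` while the input agrees: from A take `q` to B, and so on. Any deviation drops to the rejecting sink E. Once D is reached the prefix is confirmed and every continuation is accepted.
5 states suffice.
       p  q 
>  A   E  B 
   B   E  C 
   C   E  D 
 * D   D  D 
   E   E  E 
(> = start, * = accepting)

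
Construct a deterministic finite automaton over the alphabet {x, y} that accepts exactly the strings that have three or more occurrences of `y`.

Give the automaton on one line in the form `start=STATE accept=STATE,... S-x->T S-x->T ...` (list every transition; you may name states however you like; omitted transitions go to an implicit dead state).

Only the number of `y`s matters, and only up to 4. Make a chain A → B → C → D → E advanced by each `y` (with E absorbing); every other symbol self-loops. The accepting set is {D, E}.
A 5-state machine:
       x  y 
>  A   A  B 
   B   B  C 
   C   C  D 
 * D   D  E 
 * E   E  E 
(> = start, * = accepting)

start=A accept=D,E A-x->A A-y->B B-x->B B-y->C C-x->C C-y->D D-x->D D-y->E E-x->E E-y->E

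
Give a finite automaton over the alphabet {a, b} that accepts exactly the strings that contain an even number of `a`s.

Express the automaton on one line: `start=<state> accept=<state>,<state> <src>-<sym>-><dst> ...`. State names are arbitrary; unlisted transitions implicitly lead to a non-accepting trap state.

start=s0 accept=s0 s0-a->s1 s0-b->s0 s1-a->s0 s1-b->s1

Keep the running count of `a`s modulo 2: each `a` advances along the cycle s0 → s1 → s0 while other symbols loop. Accept at s0.
2 states suffice.
        a   b  
>* s0   s1  s0 
   s1   s0  s1 
(> = start, * = accepting)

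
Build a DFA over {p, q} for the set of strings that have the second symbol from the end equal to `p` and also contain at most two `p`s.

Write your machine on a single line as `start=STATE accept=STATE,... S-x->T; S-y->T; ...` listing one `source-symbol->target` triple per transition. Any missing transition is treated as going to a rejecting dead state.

start=s0; accept=s2,s3,s5; s0-p->s1; s0-q->s0; s1-p->s2; s1-q->s3; s2-p->s4; s2-q->s5; s3-p->s6; s3-q->s7; s4-p->s4; s4-q->s4; s5-p->s4; s5-q->s4; s6-p->s4; s6-q->s5; s7-p->s6; s7-q->s7

Handle the two conditions separately and then intersect. One (7 states) tracks the last 2 symbols read; the other (4 states) tracks the count of `p`s, saturating at 3. Each combined state is a pair, one component from each; accept when both components accept. Minimizing collapses redundant product states.
An 8-state machine:
        p   q  
>  s0   s1  s0 
   s1   s2  s3 
 * s2   s4  s5 
 * s3   s6  s7 
   s4   s4  s4 
 * s5   s4  s4 
   s6   s4  s5 
   s7   s6  s7 
(> = start, * = accepting)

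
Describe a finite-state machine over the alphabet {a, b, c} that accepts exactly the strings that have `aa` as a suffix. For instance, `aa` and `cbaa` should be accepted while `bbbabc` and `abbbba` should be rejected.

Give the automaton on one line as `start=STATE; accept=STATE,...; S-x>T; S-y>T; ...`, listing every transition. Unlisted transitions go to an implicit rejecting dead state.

Let each state record the length of the longest suffix of the input read so far that is also a prefix of `aa`. q1 means the last symbol is `a`; q2 means the last 2 symbols are `aa`. Accept only at q2, where the string currently ends in `aa`.
A 3-state machine:
        a   b   c  
>  q0   q1  q0  q0 
   q1   q2  q0  q0 
 * q2   q2  q0  q0 
(> = start, * = accepting)

start=q0; accept=q2; q0-a>q1; q0-b>q0; q0-c>q0; q1-a>q2; q1-b>q0; q1-c>q0; q2-a>q2; q2-b>q0; q2-c>q0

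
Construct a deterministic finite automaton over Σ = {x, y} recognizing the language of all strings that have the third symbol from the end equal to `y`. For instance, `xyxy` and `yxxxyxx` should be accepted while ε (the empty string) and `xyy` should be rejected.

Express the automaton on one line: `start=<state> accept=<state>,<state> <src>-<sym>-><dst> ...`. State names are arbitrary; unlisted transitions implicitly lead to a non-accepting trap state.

Because acceptance depends on a position counted from the end, the machine has to buffer the most recent 3 symbols. Make each state the string of the last up-to-3 symbols read; on input `x` shift the window left and append `x`. Accept when the buffered window has length 3 and begins with `y`.
With 15 states:
          x    y  
>  S0     S1   S2 
   S1     S3   S4 
   S2     S5   S6 
   S3     S7   S8 
   S4     S9  S10 
   S5    S11  S12 
   S6    S13  S14 
   S7     S7   S8 
   S8     S9  S10 
   S9    S11  S12 
   S10   S13  S14 
 * S11    S7   S8 
 * S12    S9  S10 
 * S13   S11  S12 
 * S14   S13  S14 
(> = start, * = accepting)

start=S0 accept=S11,S12,S13,S14 S0-x->S1 S0-y->S2 S1-x->S3 S1-y->S4 S2-x->S5 S2-y->S6 S3-x->S7 S3-y->S8 S4-x->S9 S4-y->S10 S5-x->S11 S5-y->S12 S6-x->S13 S6-y->S14 S7-x->S7 S7-y->S8 S8-x->S9 S8-y->S10 S9-x->S11 S9-y->S12 S10-x->S13 S10-y->S14 S11-x->S7 S11-y->S8 S12-x->S9 S12-y->S10 S13-x->S11 S13-y->S12 S14-x->S13 S14-y->S14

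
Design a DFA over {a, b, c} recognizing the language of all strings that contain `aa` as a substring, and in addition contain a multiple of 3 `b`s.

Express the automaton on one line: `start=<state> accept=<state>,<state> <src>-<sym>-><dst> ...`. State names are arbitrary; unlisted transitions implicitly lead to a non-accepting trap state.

Build one automaton per condition and run them in lockstep. One (3 states) tracks whether and how much of `aa` has been seen; the other (3 states) tracks the count of `b`s modulo 3. Each combined state is a pair, one component from each; accept when both components accept.
9 states suffice.
        a   b   c  
>  S0   S1  S2  S0 
   S1   S3  S2  S0 
   S2   S4  S5  S2 
 * S3   S3  S6  S3 
   S4   S6  S5  S2 
   S5   S7  S0  S5 
   S6   S6  S8  S6 
   S7   S8  S0  S5 
   S8   S8  S3  S8 
(> = start, * = accepting)

start=S0 accept=S3 S0-a->S1 S0-b->S2 S0-c->S0 S1-a->S3 S1-b->S2 S1-c->S0 S2-a->S4 S2-b->S5 S2-c->S2 S3-a->S3 S3-b->S6 S3-c->S3 S4-a->S6 S4-b->S5 S4-c->S2 S5-a->S7 S5-b->S0 S5-c->S5 S6-a->S6 S6-b->S8 S6-c->S6 S7-a->S8 S7-b->S0 S7-c->S5 S8-a->S8 S8-b->S3 S8-c->S8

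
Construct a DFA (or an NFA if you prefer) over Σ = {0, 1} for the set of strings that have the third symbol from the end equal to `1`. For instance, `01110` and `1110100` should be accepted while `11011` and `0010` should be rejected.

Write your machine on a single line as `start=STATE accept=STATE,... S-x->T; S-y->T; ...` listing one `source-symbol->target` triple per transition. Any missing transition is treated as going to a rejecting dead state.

Because acceptance depends on a position counted from the end, the machine has to buffer the most recent 3 symbols. Make each state the string of the last up-to-3 symbols read; on input `x` shift the window left and append `x`. Accept when the buffered window has length 3 and begins with `1`.
With 15 states:
          0    1  
>  s0     s1   s2 
   s1     s3   s4 
   s2     s5   s6 
   s3     s7   s8 
   s4     s9  s10 
   s5    s11  s12 
   s6    s13  s14 
   s7     s7   s8 
   s8     s9  s10 
   s9    s11  s12 
   s10   s13  s14 
 * s11    s7   s8 
 * s12    s9  s10 
 * s13   s11  s12 
 * s14   s13  s14 
(> = start, * = accepting)

start=s0; accept=s11,s12,s13,s14; s0-0->s1; s0-1->s2; s1-0->s3; s1-1->s4; s2-0->s5; s2-1->s6; s3-0->s7; s3-1->s8; s4-0->s9; s4-1->s10; s5-0->s11; s5-1->s12; s6-0->s13; s6-1->s14; s7-0->s7; s7-1->s8; s8-0->s9; s8-1->s10; s9-0->s11; s9-1->s12; s10-0->s13; s10-1->s14; s11-0->s7; s11-1->s8; s12-0->s9; s12-1->s10; s13-0->s11; s13-1->s12; s14-0->s13; s14-1->s14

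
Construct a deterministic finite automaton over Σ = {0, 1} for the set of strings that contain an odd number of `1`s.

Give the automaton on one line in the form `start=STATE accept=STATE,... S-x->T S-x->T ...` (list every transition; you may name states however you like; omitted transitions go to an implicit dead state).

start=S0 accept=S1 S0-0->S0 S0-1->S1 S1-0->S1 S1-1->S0

The only thing that matters is how many `1`s have appeared, reduced mod 2. Use one state per residue: S0 for 0, …, S1 for 1. Reading `1` moves to the next residue; anything else stays put. S1 is accepting.
2 states suffice.
        0   1  
>  S0   S0  S1 
 * S1   S1  S0 
(> = start, * = accepting)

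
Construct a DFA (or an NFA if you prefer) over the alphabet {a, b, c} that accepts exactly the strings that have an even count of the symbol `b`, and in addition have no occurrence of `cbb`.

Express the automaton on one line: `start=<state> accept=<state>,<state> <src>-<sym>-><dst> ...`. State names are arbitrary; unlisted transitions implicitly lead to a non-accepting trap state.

start=s0 accept=s0,s2,s5 s0-a->s0 s0-b->s1 s0-c->s2 s1-a->s1 s1-b->s0 s1-c->s3 s2-a->s0 s2-b->s4 s2-c->s2 s3-a->s1 s3-b->s5 s3-c->s3 s4-a->s1 s4-b->s6 s4-c->s3 s5-a->s0 s5-b->s6 s5-c->s2 s6-a->s6 s6-b->s6 s6-c->s6

Handle the two conditions separately and then intersect. The first has 2 states tracking the count of `b`s modulo 2; the second has 4 states tracking partial matches of the forbidden pattern `cbb`. A product state is a pair (one from each), accepting exactly when both do. Minimizing collapses redundant product states.
7 states suffice.
        a   b   c  
>* s0   s0  s1  s2 
   s1   s1  s0  s3 
 * s2   s0  s4  s2 
   s3   s1  s5  s3 
   s4   s1  s6  s3 
 * s5   s0  s6  s2 
   s6   s6  s6  s6 
(> = start, * = accepting)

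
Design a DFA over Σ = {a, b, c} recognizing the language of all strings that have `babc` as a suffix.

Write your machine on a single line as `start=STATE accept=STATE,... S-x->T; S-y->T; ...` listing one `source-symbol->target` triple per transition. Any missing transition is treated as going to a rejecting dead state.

start=q0; accept=q4; q0-a->q0; q0-b->q1; q0-c->q0; q1-a->q2; q1-b->q1; q1-c->q0; q2-a->q0; q2-b->q3; q2-c->q0; q3-a->q2; q3-b->q1; q3-c->q4; q4-a->q0; q4-b->q1; q4-c->q0

Let each state record the length of the longest suffix of the input read so far that is also a prefix of `babc`. q1 means the last symbol is `b`; q2 means the last 2 symbols are `ba`; q3 means the last 3 symbols are `bab`; q4 means the last 4 symbols are `babc`. Accept only at q4, where the string currently ends in `babc`.
With 5 states:
        a   b   c  
>  q0   q0  q1  q0 
   q1   q2  q1  q0 
   q2   q0  q3  q0 
   q3   q2  q1  q4 
 * q4   q0  q1  q0 
(> = start, * = accepting)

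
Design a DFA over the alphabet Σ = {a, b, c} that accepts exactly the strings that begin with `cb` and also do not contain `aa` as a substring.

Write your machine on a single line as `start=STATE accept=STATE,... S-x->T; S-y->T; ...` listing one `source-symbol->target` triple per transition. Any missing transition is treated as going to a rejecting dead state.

start=S0; accept=S3,S4; S0-a->S1; S0-b->S1; S0-c->S2; S1-a->S1; S1-b->S1; S1-c->S1; S2-a->S1; S2-b->S3; S2-c->S1; S3-a->S4; S3-b->S3; S3-c->S3; S4-a->S1; S4-b->S3; S4-c->S3

Build one automaton per condition and run them in lockstep. One (4 states) tracks whether the input so far still matches the prefix `cb`; the other (3 states) tracks partial matches of the forbidden pattern `aa`. Each combined state is a pair, one component from each; accept when both components accept. Minimizing collapses redundant product states.
A 5-state machine:
        a   b   c  
>  S0   S1  S1  S2 
   S1   S1  S1  S1 
   S2   S1  S3  S1 
 * S3   S4  S3  S3 
 * S4   S1  S3  S3 
(> = start, * = accepting)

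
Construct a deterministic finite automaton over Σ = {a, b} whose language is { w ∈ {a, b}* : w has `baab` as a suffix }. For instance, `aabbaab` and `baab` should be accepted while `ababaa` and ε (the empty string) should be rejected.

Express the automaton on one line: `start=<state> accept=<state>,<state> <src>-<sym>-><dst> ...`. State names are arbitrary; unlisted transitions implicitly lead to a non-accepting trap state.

Let each state record the length of the longest suffix of the input read so far that is also a prefix of `baab`. q1 means the last symbol is `b`; q2 means the last 2 symbols are `ba`; q3 means the last 3 symbols are `baa`; q4 means the last 4 symbols are `baab`. Accept only at q4, where the string currently ends in `baab`.
A 5-state machine:
        a   b  
>  q0   q0  q1 
   q1   q2  q1 
   q2   q3  q1 
   q3   q0  q4 
 * q4   q2  q1 
(> = start, * = accepting)

start=q0 accept=q4 q0-a->q0 q0-b->q1 q1-a->q2 q1-b->q1 q2-a->q3 q2-b->q1 q3-a->q0 q3-b->q4 q4-a->q2 q4-b->q1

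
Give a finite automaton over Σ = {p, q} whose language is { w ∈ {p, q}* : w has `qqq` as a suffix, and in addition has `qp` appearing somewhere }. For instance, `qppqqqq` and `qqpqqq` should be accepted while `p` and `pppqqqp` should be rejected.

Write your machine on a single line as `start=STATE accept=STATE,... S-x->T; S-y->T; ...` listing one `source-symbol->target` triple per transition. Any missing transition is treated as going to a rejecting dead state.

Run two small machines in parallel and take their product. One (4 states) tracks how much of the suffix `qqq` has currently been matched; the other (3 states) tracks whether and how much of `qp` has been seen. Each combined state is a pair, one component from each; accept when both components accept. After merging equivalent states the machine shrinks.
6 states suffice.
       p  q 
>  A   A  B 
   B   C  B 
   C   C  D 
   D   C  E 
   E   C  F 
 * F   C  F 
(> = start, * = accepting)

start=A; accept=F; A-p->A; A-q->B; B-p->C; B-q->B; C-p->C; C-q->D; D-p->C; D-q->E; E-p->C; E-q->F; F-p->C; F-q->F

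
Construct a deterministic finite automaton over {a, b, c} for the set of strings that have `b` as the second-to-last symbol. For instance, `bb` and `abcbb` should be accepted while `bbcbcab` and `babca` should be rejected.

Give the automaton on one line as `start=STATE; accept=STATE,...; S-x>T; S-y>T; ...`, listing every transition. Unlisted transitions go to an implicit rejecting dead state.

start=s0; accept=s7,s8,s9; s0-a>s1; s0-b>s2; s0-c>s3; s1-a>s4; s1-b>s5; s1-c>s6; s2-a>s7; s2-b>s8; s2-c>s9; s3-a>s10; s3-b>s11; s3-c>s12; s4-a>s4; s4-b>s5; s4-c>s6; s5-a>s7; s5-b>s8; s5-c>s9; s6-a>s10; s6-b>s11; s6-c>s12; s7-a>s4; s7-b>s5; s7-c>s6; s8-a>s7; s8-b>s8; s8-c>s9; s9-a>s10; s9-b>s11; s9-c>s12; s10-a>s4; s10-b>s5; s10-c>s6; s11-a>s7; s11-b>s8; s11-c>s9; s12-a>s10; s12-b>s11; s12-c>s12

A DFA must remember the last 2 symbols (since which symbol is second-to-last isn't known until the input ends). Use one state per possible window of the last ≤2 symbols; accept from those whose window starts with `b`.
13 states suffice.
          a    b    c  
>  s0     s1   s2   s3 
   s1     s4   s5   s6 
   s2     s7   s8   s9 
   s3    s10  s11  s12 
   s4     s4   s5   s6 
   s5     s7   s8   s9 
   s6    s10  s11  s12 
 * s7     s4   s5   s6 
 * s8     s7   s8   s9 
 * s9    s10  s11  s12 
   s10    s4   s5   s6 
   s11    s7   s8   s9 
   s12   s10  s11  s12 
(> = start, * = accepting)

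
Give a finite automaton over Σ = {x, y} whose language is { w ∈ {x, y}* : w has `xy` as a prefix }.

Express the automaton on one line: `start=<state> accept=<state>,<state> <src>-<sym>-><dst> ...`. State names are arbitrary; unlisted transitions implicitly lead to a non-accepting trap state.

start=q0 accept=q2 q0-x->q1 q0-y->q3 q1-x->q3 q1-y->q2 q2-x->q2 q2-y->q2 q3-x->q3 q3-y->q3

Walk along `xy` while the input agrees: from q0 take `x` to q1, and so on. Any deviation drops to the rejecting sink q3. Once q2 is reached the prefix is confirmed and every continuation is accepted.
A 4-state machine:
        x   y  
>  q0   q1  q3 
   q1   q3  q2 
 * q2   q2  q2 
   q3   q3  q3 
(> = start, * = accepting)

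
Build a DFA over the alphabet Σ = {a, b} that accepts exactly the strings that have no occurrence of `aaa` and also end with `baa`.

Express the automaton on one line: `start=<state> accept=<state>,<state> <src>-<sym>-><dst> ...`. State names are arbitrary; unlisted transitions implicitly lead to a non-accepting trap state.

start=s0 accept=s6 s0-a->s1 s0-b->s2 s1-a->s3 s1-b->s2 s2-a->s4 s2-b->s2 s3-a->s5 s3-b->s2 s4-a->s6 s4-b->s2 s5-a->s5 s5-b->s5 s6-a->s5 s6-b->s2

Handle the two conditions separately and then intersect. The first has 4 states tracking partial matches of the forbidden pattern `aaa`; the second has 4 states tracking how much of the suffix `baa` has currently been matched. A product state is a pair (one from each), accepting exactly when both do. After merging equivalent states the machine shrinks.
        a   b  
>  s0   s1  s2 
   s1   s3  s2 
   s2   s4  s2 
   s3   s5  s2 
   s4   s6  s2 
   s5   s5  s5 
 * s6   s5  s2 
(> = start, * = accepting)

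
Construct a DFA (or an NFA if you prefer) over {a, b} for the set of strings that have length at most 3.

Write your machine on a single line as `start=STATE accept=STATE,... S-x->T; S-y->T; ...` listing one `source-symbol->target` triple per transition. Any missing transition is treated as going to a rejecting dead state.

start=S0; accept=S0,S1,S2,S3; S0-a->S1; S0-b->S1; S1-a->S2; S1-b->S2; S2-a->S3; S2-b->S3; S3-a->S4; S3-b->S4; S4-a->S4; S4-b->S4

We only need to distinguish lengths 0, 1, …, 3, and '>3'. Chain S0 → S1 → S2 → S3 → S4 on every symbol, with S4 looping. Accepting states: {S0, S1, S2, S3}.
With 5 states:
        a   b  
>* S0   S1  S1 
 * S1   S2  S2 
 * S2   S3  S3 
 * S3   S4  S4 
   S4   S4  S4 
(> = start, * = accepting)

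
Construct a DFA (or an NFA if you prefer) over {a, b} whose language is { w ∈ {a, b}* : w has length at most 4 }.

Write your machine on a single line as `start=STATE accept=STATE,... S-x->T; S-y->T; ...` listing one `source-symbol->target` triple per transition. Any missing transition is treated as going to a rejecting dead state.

start=q0; accept=q0,q1,q2,q3,q4; q0-a->q1; q0-b->q1; q1-a->q2; q1-b->q2; q2-a->q3; q2-b->q3; q3-a->q4; q3-b->q4; q4-a->q5; q4-b->q5; q5-a->q5; q5-b->q5

Count input length up to 5: every symbol moves from q0 toward q5, which means 'more than 4' and absorbs. Accept from {q0, q1, q2, q3, q4}.
A 6-state machine:
        a   b  
>* q0   q1  q1 
 * q1   q2  q2 
 * q2   q3  q3 
 * q3   q4  q4 
 * q4   q5  q5 
   q5   q5  q5 
(> = start, * = accepting)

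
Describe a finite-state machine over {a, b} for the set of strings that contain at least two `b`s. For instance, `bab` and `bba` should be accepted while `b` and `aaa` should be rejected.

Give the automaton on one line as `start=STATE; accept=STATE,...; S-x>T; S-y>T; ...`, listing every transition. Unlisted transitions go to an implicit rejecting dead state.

Count `b`s, saturating at 3: states q0 through q2 mean 0 through 2 `b`s seen; q3 means more than 2. Each `b` increments (capped at q3); other symbols loop. Accept from {q2, q3}.
        a   b  
>  q0   q0  q1 
   q1   q1  q2 
 * q2   q2  q3 
 * q3   q3  q3 
(> = start, * = accepting)

start=q0; accept=q2,q3; q0-a>q0; q0-b>q1; q1-a>q1; q1-b>q2; q2-a>q2; q2-b>q3; q3-a>q3; q3-b>q3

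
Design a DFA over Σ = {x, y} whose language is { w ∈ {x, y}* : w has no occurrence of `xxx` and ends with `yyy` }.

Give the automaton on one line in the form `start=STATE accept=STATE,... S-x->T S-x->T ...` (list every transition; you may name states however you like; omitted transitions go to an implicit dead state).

Handle the two conditions separately and then intersect. The first has 4 states tracking partial matches of the forbidden pattern `xxx`; the second has 4 states tracking how much of the suffix `yyy` has currently been matched. A product state is a pair (one from each), accepting exactly when both do.
With 10 states:
        x   y  
>  q0   q1  q2 
   q1   q3  q2 
   q2   q1  q4 
   q3   q5  q2 
   q4   q1  q6 
   q5   q5  q7 
 * q6   q1  q6 
   q7   q5  q8 
   q8   q5  q9 
   q9   q5  q9 
(> = start, * = accepting)

start=q0 accept=q6 q0-x->q1 q0-y->q2 q1-x->q3 q1-y->q2 q2-x->q1 q2-y->q4 q3-x->q5 q3-y->q2 q4-x->q1 q4-y->q6 q5-x->q5 q5-y->q7 q6-x->q1 q6-y->q6 q7-x->q5 q7-y->q8 q8-x->q5 q8-y->q9 q9-x->q5 q9-y->q9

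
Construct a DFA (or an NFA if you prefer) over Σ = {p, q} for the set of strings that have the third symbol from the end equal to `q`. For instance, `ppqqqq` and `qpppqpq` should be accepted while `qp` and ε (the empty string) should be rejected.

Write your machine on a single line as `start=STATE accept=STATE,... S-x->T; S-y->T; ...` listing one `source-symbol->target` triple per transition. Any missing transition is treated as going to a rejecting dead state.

start=s0; accept=s11,s12,s13,s14; s0-p->s1; s0-q->s2; s1-p->s3; s1-q->s4; s2-p->s5; s2-q->s6; s3-p->s7; s3-q->s8; s4-p->s9; s4-q->s10; s5-p->s11; s5-q->s12; s6-p->s13; s6-q->s14; s7-p->s7; s7-q->s8; s8-p->s9; s8-q->s10; s9-p->s11; s9-q->s12; s10-p->s13; s10-q->s14; s11-p->s7; s11-q->s8; s12-p->s9; s12-q->s10; s13-p->s11; s13-q->s12; s14-p->s13; s14-q->s14

A DFA must remember the last 3 symbols (since which symbol is third-to-last isn't known until the input ends). Use one state per possible window of the last ≤3 symbols; accept from those whose window starts with `q`.
15 states suffice.
          p    q  
>  s0     s1   s2 
   s1     s3   s4 
   s2     s5   s6 
   s3     s7   s8 
   s4     s9  s10 
   s5    s11  s12 
   s6    s13  s14 
   s7     s7   s8 
   s8     s9  s10 
   s9    s11  s12 
   s10   s13  s14 
 * s11    s7   s8 
 * s12    s9  s10 
 * s13   s11  s12 
 * s14   s13  s14 
(> = start, * = accepting)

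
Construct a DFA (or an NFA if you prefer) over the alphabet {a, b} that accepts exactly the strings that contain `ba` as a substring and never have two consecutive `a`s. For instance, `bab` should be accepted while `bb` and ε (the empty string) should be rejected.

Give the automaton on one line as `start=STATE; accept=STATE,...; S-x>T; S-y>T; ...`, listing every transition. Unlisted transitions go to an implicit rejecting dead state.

start=q0; accept=q4,q5; q0-a>q1; q0-b>q2; q1-a>q3; q1-b>q2; q2-a>q4; q2-b>q2; q3-a>q3; q3-b>q3; q4-a>q3; q4-b>q5; q5-a>q4; q5-b>q5

Handle the two conditions separately and then intersect. The first has 3 states tracking whether and how much of `ba` has been seen; the second has 3 states tracking partial matches of the forbidden pattern `aa`. A product state is a pair (one from each), accepting exactly when both do. Equivalent product states are then merged.
With 6 states:
        a   b  
>  q0   q1  q2 
   q1   q3  q2 
   q2   q4  q2 
   q3   q3  q3 
 * q4   q3  q5 
 * q5   q4  q5 
(> = start, * = accepting)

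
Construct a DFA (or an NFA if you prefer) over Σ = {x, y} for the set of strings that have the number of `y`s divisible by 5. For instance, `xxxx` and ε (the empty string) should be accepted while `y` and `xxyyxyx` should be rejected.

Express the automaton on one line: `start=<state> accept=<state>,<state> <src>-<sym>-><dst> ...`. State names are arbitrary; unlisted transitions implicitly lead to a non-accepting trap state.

Keep the running count of `y`s modulo 5: each `y` advances along the cycle s0 → s1 → s2 → s3 → s4 → s0 while other symbols loop. Accept at s0.
        x   y  
>* s0   s0  s1 
   s1   s1  s2 
   s2   s2  s3 
   s3   s3  s4 
   s4   s4  s0 
(> = start, * = accepting)

start=s0 accept=s0 s0-x->s0 s0-y->s1 s1-x->s1 s1-y->s2 s2-x->s2 s2-y->s3 s3-x->s3 s3-y->s4 s4-x->s4 s4-y->s0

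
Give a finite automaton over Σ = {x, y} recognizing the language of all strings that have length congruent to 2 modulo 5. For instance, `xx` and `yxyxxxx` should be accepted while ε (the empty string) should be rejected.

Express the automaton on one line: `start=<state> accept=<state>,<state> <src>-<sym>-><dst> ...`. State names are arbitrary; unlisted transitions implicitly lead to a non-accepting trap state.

start=s0 accept=s2 s0-x->s1 s0-y->s1 s1-x->s2 s1-y->s2 s2-x->s3 s2-y->s3 s3-x->s4 s3-y->s4 s4-x->s0 s4-y->s0

Count input length modulo 5: every symbol advances one step around the cycle s0 → s1 → s2 → s3 → s4 → s0. Accept at s2.
With 5 states:
        x   y  
>  s0   s1  s1 
   s1   s2  s2 
 * s2   s3  s3 
   s3   s4  s4 
   s4   s0  s0 
(> = start, * = accepting)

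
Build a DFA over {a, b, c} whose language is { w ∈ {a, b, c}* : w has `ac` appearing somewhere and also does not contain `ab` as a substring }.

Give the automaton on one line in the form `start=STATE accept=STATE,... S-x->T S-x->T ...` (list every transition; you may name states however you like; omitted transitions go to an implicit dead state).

start=q0 accept=q3,q5 q0-a->q1 q0-b->q0 q0-c->q0 q1-a->q1 q1-b->q2 q1-c->q3 q2-a->q4 q2-b->q2 q2-c->q2 q3-a->q5 q3-b->q3 q3-c->q3 q4-a->q4 q4-b->q2 q4-c->q6 q5-a->q5 q5-b->q6 q5-c->q3 q6-a->q6 q6-b->q6 q6-c->q6

Build one automaton per condition and run them in lockstep. One (3 states) tracks whether and how much of `ac` has been seen; the other (3 states) tracks partial matches of the forbidden pattern `ab`. Each combined state is a pair, one component from each; accept when both components accept.
7 states suffice.
        a   b   c  
>  q0   q1  q0  q0 
   q1   q1  q2  q3 
   q2   q4  q2  q2 
 * q3   q5  q3  q3 
   q4   q4  q2  q6 
 * q5   q5  q6  q3 
   q6   q6  q6  q6 
(> = start, * = accepting)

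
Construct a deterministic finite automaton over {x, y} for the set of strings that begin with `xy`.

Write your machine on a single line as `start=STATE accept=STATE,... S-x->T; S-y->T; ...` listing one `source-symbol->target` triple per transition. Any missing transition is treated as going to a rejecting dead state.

start=q0; accept=q2; q0-x->q1; q0-y->q3; q1-x->q3; q1-y->q2; q2-x->q2; q2-y->q2; q3-x->q3; q3-y->q3

Walk along `xy` while the input agrees: from q0 take `x` to q1, and so on. Any deviation drops to the rejecting sink q3. Once q2 is reached the prefix is confirmed and every continuation is accepted.
With 4 states:
        x   y  
>  q0   q1  q3 
   q1   q3  q2 
 * q2   q2  q2 
   q3   q3  q3 
(> = start, * = accepting)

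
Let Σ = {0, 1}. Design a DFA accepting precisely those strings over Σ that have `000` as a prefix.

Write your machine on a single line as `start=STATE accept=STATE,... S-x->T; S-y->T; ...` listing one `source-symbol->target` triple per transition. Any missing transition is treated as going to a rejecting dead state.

Walk along `000` while the input agrees: from q0 take `0` to q1, and so on. Any deviation drops to the rejecting sink q4. Once q3 is reached the prefix is confirmed and every continuation is accepted.
5 states suffice.
        0   1  
>  q0   q1  q4 
   q1   q2  q4 
   q2   q3  q4 
 * q3   q3  q3 
   q4   q4  q4 
(> = start, * = accepting)

start=q0; accept=q3; q0-0->q1; q0-1->q4; q1-0->q2; q1-1->q4; q2-0->q3; q2-1->q4; q3-0->q3; q3-1->q3; q4-0->q4; q4-1->q4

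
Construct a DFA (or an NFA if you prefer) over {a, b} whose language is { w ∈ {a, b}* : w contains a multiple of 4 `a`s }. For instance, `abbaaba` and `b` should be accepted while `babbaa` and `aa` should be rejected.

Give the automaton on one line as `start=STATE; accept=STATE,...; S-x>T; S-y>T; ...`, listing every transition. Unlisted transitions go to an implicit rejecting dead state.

start=q0; accept=q0; q0-a>q1; q0-b>q0; q1-a>q2; q1-b>q1; q2-a>q3; q2-b>q2; q3-a>q0; q3-b>q3

The only thing that matters is how many `a`s have appeared, reduced mod 4. Use one state per residue: q0 for 0, …, q3 for 3. Reading `a` moves to the next residue; anything else stays put. q0 is accepting.
        a   b  
>* q0   q1  q0 
   q1   q2  q1 
   q2   q3  q2 
   q3   q0  q3 
(> = start, * = accepting)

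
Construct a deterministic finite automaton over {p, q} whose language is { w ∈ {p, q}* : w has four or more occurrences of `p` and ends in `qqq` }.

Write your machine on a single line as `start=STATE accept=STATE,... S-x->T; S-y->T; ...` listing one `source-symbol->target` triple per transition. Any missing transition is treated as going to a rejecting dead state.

start=s0; accept=s7; s0-p->s1; s0-q->s0; s1-p->s2; s1-q->s1; s2-p->s3; s2-q->s2; s3-p->s4; s3-q->s3; s4-p->s4; s4-q->s5; s5-p->s4; s5-q->s6; s6-p->s4; s6-q->s7; s7-p->s4; s7-q->s7

Handle the two conditions separately and then intersect. The first has 6 states tracking the count of `p`s, saturating at 5; the second has 4 states tracking how much of the suffix `qqq` has currently been matched. A product state is a pair (one from each), accepting exactly when both do. After merging equivalent states the machine shrinks.
        p   q  
>  s0   s1  s0 
   s1   s2  s1 
   s2   s3  s2 
   s3   s4  s3 
   s4   s4  s5 
   s5   s4  s6 
   s6   s4  s7 
 * s7   s4  s7 
(> = start, * = accepting)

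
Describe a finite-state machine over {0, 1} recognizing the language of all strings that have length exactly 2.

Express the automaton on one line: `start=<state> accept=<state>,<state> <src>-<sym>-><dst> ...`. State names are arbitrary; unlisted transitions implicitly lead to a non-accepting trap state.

We only need to distinguish lengths 0, 1, …, 2, and '>2'. Chain s0 → s1 → s2 → s3 on every symbol, with s3 looping. Accepting states: {s2}.
With 4 states:
        0   1  
>  s0   s1  s1 
   s1   s2  s2 
 * s2   s3  s3 
   s3   s3  s3 
(> = start, * = accepting)

start=s0 accept=s2 s0-0->s1 s0-1->s1 s1-0->s2 s1-1->s2 s2-0->s3 s2-1->s3 s3-0->s3 s3-1->s3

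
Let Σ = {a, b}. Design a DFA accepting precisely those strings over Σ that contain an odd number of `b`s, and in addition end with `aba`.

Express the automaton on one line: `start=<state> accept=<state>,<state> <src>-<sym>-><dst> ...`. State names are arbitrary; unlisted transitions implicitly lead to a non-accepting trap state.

start=s0 accept=s5 s0-a->s1 s0-b->s2 s1-a->s1 s1-b->s3 s2-a->s4 s2-b->s0 s3-a->s5 s3-b->s0 s4-a->s4 s4-b->s6 s5-a->s4 s5-b->s6 s6-a->s7 s6-b->s2 s7-a->s1 s7-b->s3

Handle the two conditions separately and then intersect. One (2 states) tracks the count of `b`s modulo 2; the other (4 states) tracks how much of the suffix `aba` has currently been matched. Each combined state is a pair, one component from each; accept when both components accept.
        a   b  
>  s0   s1  s2 
   s1   s1  s3 
   s2   s4  s0 
   s3   s5  s0 
   s4   s4  s6 
 * s5   s4  s6 
   s6   s7  s2 
   s7   s1  s3 
(> = start, * = accepting)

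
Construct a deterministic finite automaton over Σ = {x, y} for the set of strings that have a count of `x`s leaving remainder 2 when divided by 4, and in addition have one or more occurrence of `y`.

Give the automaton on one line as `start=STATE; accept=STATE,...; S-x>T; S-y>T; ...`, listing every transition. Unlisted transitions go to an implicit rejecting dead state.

Run two small machines in parallel and take their product. The first has 4 states tracking the count of `x`s modulo 4; the second has 3 states tracking the count of `y`s, saturating at 2. A product state is a pair (one from each), accepting exactly when both do. Equivalent product states are then merged.
8 states suffice.
        x   y  
>  S0   S1  S2 
   S1   S3  S4 
   S2   S4  S2 
   S3   S5  S6 
   S4   S6  S4 
   S5   S0  S7 
 * S6   S7  S6 
   S7   S2  S7 
(> = start, * = accepting)

start=S0; accept=S6; S0-x>S1; S0-y>S2; S1-x>S3; S1-y>S4; S2-x>S4; S2-y>S2; S3-x>S5; S3-y>S6; S4-x>S6; S4-y>S4; S5-x>S0; S5-y>S7; S6-x>S7; S6-y>S6; S7-x>S2; S7-y>S7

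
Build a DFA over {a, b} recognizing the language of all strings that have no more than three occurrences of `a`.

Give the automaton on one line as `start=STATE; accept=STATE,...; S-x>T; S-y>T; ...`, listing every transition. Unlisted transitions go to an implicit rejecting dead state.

Count `a`s, saturating at 4: states S0 through S3 mean 0 through 3 `a`s seen; S4 means more than 3. Each `a` increments (capped at S4); other symbols loop. Accept from {S0, S1, S2, S3}.
5 states suffice.
        a   b  
>* S0   S1  S0 
 * S1   S2  S1 
 * S2   S3  S2 
 * S3   S4  S3 
   S4   S4  S4 
(> = start, * = accepting)

start=S0; accept=S0,S1,S2,S3; S0-a>S1; S0-b>S0; S1-a>S2; S1-b>S1; S2-a>S3; S2-b>S2; S3-a>S4; S3-b>S3; S4-a>S4; S4-b>S4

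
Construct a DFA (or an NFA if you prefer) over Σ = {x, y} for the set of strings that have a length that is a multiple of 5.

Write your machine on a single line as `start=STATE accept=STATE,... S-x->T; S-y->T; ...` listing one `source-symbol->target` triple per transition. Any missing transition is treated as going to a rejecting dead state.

start=s0; accept=s0; s0-x->s1; s0-y->s1; s1-x->s2; s1-y->s2; s2-x->s3; s2-y->s3; s3-x->s4; s3-y->s4; s4-x->s0; s4-y->s0

Count input length modulo 5: every symbol advances one step around the cycle s0 → s1 → s2 → s3 → s4 → s0. Accept at s0.
With 5 states:
        x   y  
>* s0   s1  s1 
   s1   s2  s2 
   s2   s3  s3 
   s3   s4  s4 
   s4   s0  s0 
(> = start, * = accepting)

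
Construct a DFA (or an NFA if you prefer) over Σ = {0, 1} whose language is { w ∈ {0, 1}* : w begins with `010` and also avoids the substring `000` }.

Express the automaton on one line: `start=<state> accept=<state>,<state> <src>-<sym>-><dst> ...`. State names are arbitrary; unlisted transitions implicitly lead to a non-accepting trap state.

start=s0 accept=s4,s5,s6 s0-0->s1 s0-1->s2 s1-0->s2 s1-1->s3 s2-0->s2 s2-1->s2 s3-0->s4 s3-1->s2 s4-0->s5 s4-1->s6 s5-0->s2 s5-1->s6 s6-0->s4 s6-1->s6

Build one automaton per condition and run them in lockstep. The first has 5 states tracking whether the input so far still matches the prefix `010`; the second has 4 states tracking partial matches of the forbidden pattern `000`. A product state is a pair (one from each), accepting exactly when both do. Minimizing collapses redundant product states.
A 7-state machine:
        0   1  
>  s0   s1  s2 
   s1   s2  s3 
   s2   s2  s2 
   s3   s4  s2 
 * s4   s5  s6 
 * s5   s2  s6 
 * s6   s4  s6 
(> = start, * = accepting)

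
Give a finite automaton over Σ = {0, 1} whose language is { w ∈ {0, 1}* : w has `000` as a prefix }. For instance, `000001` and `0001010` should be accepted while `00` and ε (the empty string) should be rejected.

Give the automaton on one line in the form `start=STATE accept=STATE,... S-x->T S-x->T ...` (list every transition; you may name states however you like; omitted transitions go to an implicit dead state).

start=q0 accept=q3 q0-0->q1 q0-1->q4 q1-0->q2 q1-1->q4 q2-0->q3 q2-1->q4 q3-0->q3 q3-1->q3 q4-0->q4 q4-1->q4

Check the first 3 symbols one by one: q0 through q2 record how many have matched `000` so far; any wrong symbol goes to the dead state q4. After all 3 match we enter the accepting sink q3.
        0   1  
>  q0   q1  q4 
   q1   q2  q4 
   q2   q3  q4 
 * q3   q3  q3 
   q4   q4  q4 
(> = start, * = accepting)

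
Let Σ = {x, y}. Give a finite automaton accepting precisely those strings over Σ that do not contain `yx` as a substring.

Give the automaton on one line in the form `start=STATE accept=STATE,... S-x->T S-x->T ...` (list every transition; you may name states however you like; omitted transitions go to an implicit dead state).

This is the complement of 'contains `yx`'. Use the same substring-matching states — s0 through s2 holding how much of `yx` has just been matched — but flip the accepting set: everything except the trap s2 accepts.
A 3-state machine:
        x   y  
>* s0   s0  s1 
 * s1   s2  s1 
   s2   s2  s2 
(> = start, * = accepting)

start=s0 accept=s0,s1 s0-x->s0 s0-y->s1 s1-x->s2 s1-y->s1 s2-x->s2 s2-y->s2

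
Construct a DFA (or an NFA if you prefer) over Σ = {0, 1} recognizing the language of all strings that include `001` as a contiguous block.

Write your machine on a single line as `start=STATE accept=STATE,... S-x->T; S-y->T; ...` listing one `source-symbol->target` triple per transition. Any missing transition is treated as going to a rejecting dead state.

start=q0; accept=q3; q0-0->q1; q0-1->q0; q1-0->q2; q1-1->q0; q2-0->q2; q2-1->q3; q3-0->q3; q3-1->q3

States q0..q2 record the length of the longest prefix of `001` that matches the current input suffix. Reaching q3 means `001` has been seen, and we stay there forever. Accept from q3.
4 states suffice.
        0   1  
>  q0   q1  q0 
   q1   q2  q0 
   q2   q2  q3 
 * q3   q3  q3 
(> = start, * = accepting)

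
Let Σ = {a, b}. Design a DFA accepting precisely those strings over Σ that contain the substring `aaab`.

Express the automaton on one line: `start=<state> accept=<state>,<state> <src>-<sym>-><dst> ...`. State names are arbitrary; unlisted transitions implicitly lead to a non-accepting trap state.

start=s0 accept=s4 s0-a->s1 s0-b->s0 s1-a->s2 s1-b->s0 s2-a->s3 s2-b->s0 s3-a->s3 s3-b->s4 s4-a->s4 s4-b->s4

Track how much of `aaab` has been matched so far: state s0 is no progress, s4 is the absorbing accept state reached once `aaab` has occurred. Intermediate states record partial matches; on a mismatch, fall back to the longest reusable overlap.
A 5-state machine:
        a   b  
>  s0   s1  s0 
   s1   s2  s0 
   s2   s3  s0 
   s3   s3  s4 
 * s4   s4  s4 
(> = start, * = accepting)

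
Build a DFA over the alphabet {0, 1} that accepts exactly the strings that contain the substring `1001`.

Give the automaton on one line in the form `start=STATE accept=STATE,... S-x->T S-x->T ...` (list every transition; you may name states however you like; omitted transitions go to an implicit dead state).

start=S0 accept=S4 S0-0->S0 S0-1->S1 S1-0->S2 S1-1->S1 S2-0->S3 S2-1->S1 S3-0->S0 S3-1->S4 S4-0->S4 S4-1->S4

Track how much of `1001` has been matched so far: state S0 is no progress, S4 is the absorbing accept state reached once `1001` has occurred. Intermediate states record partial matches; on a mismatch, fall back to the longest reusable overlap.
A 5-state machine:
        0   1  
>  S0   S0  S1 
   S1   S2  S1 
   S2   S3  S1 
   S3   S0  S4 
 * S4   S4  S4 
(> = start, * = accepting)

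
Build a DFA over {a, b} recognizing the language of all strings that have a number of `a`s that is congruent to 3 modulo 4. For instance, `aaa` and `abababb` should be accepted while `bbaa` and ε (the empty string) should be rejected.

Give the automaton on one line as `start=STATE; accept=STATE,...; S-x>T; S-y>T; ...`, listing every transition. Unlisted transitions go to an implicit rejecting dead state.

start=s0; accept=s3; s0-a>s1; s0-b>s0; s1-a>s2; s1-b>s1; s2-a>s3; s2-b>s2; s3-a>s0; s3-b>s3

The only thing that matters is how many `a`s have appeared, reduced mod 4. Use one state per residue: s0 for 0, …, s3 for 3. Reading `a` moves to the next residue; anything else stays put. s3 is accepting.
A 4-state machine:
        a   b  
>  s0   s1  s0 
   s1   s2  s1 
   s2   s3  s2 
 * s3   s0  s3 
(> = start, * = accepting)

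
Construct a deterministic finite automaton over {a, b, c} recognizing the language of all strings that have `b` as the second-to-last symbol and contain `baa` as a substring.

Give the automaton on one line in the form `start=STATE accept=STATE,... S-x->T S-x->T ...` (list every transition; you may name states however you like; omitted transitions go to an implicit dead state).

Run two small machines in parallel and take their product. One (13 states) tracks the last 2 symbols read; the other (4 states) tracks whether and how much of `baa` has been seen. Each combined state is a pair, one component from each; accept when both components accept. Equivalent product states are then merged.
A 7-state machine:
        a   b   c  
>  s0   s0  s1  s0 
   s1   s2  s1  s0 
   s2   s3  s1  s0 
   s3   s3  s4  s3 
   s4   s5  s6  s5 
 * s5   s3  s4  s3 
 * s6   s5  s6  s5 
(> = start, * = accepting)

start=s0 accept=s5,s6 s0-a->s0 s0-b->s1 s0-c->s0 s1-a->s2 s1-b->s1 s1-c->s0 s2-a->s3 s2-b->s1 s2-c->s0 s3-a->s3 s3-b->s4 s3-c->s3 s4-a->s5 s4-b->s6 s4-c->s5 s5-a->s3 s5-b->s4 s5-c->s3 s6-a->s5 s6-b->s6 s6-c->s5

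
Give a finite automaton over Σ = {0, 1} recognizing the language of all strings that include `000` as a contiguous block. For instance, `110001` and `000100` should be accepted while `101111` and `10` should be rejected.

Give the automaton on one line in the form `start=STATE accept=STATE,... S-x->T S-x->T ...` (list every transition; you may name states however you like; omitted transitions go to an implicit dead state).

States q0..q2 record the length of the longest prefix of `000` that matches the current input suffix. Reaching q3 means `000` has been seen, and we stay there forever. Accept from q3.
        0   1  
>  q0   q1  q0 
   q1   q2  q0 
   q2   q3  q0 
 * q3   q3  q3 
(> = start, * = accepting)

start=q0 accept=q3 q0-0->q1 q0-1->q0 q1-0->q2 q1-1->q0 q2-0->q3 q2-1->q0 q3-0->q3 q3-1->q3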